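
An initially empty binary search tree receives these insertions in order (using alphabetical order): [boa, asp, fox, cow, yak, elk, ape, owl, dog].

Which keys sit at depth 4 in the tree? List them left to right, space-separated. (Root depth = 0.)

boa: root
asp: left child of boa (depth 1)
fox: right child of boa (depth 1)
cow: left child of fox (depth 2)
yak: right child of fox (depth 2)
elk: right child of cow (depth 3)
ape: left child of asp (depth 2)
owl: left child of yak (depth 3)
dog: left child of elk (depth 4)

dog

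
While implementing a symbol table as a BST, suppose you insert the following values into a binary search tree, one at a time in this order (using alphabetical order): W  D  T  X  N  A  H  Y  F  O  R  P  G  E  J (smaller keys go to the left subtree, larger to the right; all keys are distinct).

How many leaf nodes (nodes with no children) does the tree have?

6

W: root
D: left child of W (depth 1)
T: right child of D (depth 2)
X: right child of W (depth 1)
N: left child of T (depth 3)
A: left child of D (depth 2)
H: left child of N (depth 4)
Y: right child of X (depth 2)
F: left child of H (depth 5)
O: right child of N (depth 4)
R: right child of O (depth 5)
P: left child of R (depth 6)
G: right child of F (depth 6)
E: left child of F (depth 6)
J: right child of H (depth 5)

Leaves: A, E, G, J, P, Y — 6 in total.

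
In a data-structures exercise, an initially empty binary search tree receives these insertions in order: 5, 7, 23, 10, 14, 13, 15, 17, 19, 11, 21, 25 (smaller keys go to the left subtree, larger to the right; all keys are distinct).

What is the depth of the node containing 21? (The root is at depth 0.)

Insert 5: tree is empty, so 5 becomes the root.
Insert 7: 7 > 5 → go right. Place as right child of 5.
Insert 23: 23 > 5 → go right; 23 > 7 → go right. Place as right child of 7.
Insert 10: 10 > 5 → go right; 10 > 7 → go right; 10 < 23 → go left. Place as left child of 23.
Insert 14: 14 > 5 → go right; 14 > 7 → go right; 14 < 23 → go left; 14 > 10 → go right. Place as right child of 10.
Insert 13: 13 > 5 → go right; 13 > 7 → go right; 13 < 23 → go left; 13 > 10 → go right; 13 < 14 → go left. Place as left child of 14.
Insert 15: 15 > 5 → go right; 15 > 7 → go right; 15 < 23 → go left; 15 > 10 → go right; 15 > 14 → go right. Place as right child of 14.
Insert 17: 17 > 5 → go right; 17 > 7 → go right; 17 < 23 → go left; 17 > 10 → go right; 17 > 14 → go right; 17 > 15 → go right. Place as right child of 15.
Insert 19: 19 > 5 → go right; 19 > 7 → go right; 19 < 23 → go left; 19 > 10 → go right; 19 > 14 → go right; 19 > 15 → go right; 19 > 17 → go right. Place as right child of 17.
Insert 11: 11 > 5 → go right; 11 > 7 → go right; 11 < 23 → go left; 11 > 10 → go right; 11 < 14 → go left; 11 < 13 → go left. Place as left child of 13.
Insert 21: 21 > 5 → go right; 21 > 7 → go right; 21 < 23 → go left; 21 > 10 → go right; 21 > 14 → go right; 21 > 15 → go right; 21 > 17 → go right; 21 > 19 → go right. Place as right child of 19.
Insert 25: 25 > 5 → go right; 25 > 7 → go right; 25 > 23 → go right. Place as right child of 23.

Path to 21: 5 → 7 → 23 → 10 → 14 → 15 → 17 → 19 → 21, which is 8 edges.

8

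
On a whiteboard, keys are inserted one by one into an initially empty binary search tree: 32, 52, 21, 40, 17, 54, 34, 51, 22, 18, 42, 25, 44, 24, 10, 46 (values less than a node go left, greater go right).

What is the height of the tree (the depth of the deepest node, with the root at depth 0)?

Insert 32: tree is empty, so 32 becomes the root.
Insert 52: 52 > 32 → go right. Place as right child of 32.
Insert 21: 21 < 32 → go left. Place as left child of 32.
Insert 40: 40 > 32 → go right; 40 < 52 → go left. Place as left child of 52.
Insert 17: 17 < 32 → go left; 17 < 21 → go left. Place as left child of 21.
Insert 54: 54 > 32 → go right; 54 > 52 → go right. Place as right child of 52.
Insert 34: 34 > 32 → go right; 34 < 52 → go left; 34 < 40 → go left. Place as left child of 40.
Insert 51: 51 > 32 → go right; 51 < 52 → go left; 51 > 40 → go right. Place as right child of 40.
Insert 22: 22 < 32 → go left; 22 > 21 → go right. Place as right child of 21.
Insert 18: 18 < 32 → go left; 18 < 21 → go left; 18 > 17 → go right. Place as right child of 17.
Insert 42: 42 > 32 → go right; 42 < 52 → go left; 42 > 40 → go right; 42 < 51 → go left. Place as left child of 51.
Insert 25: 25 < 32 → go left; 25 > 21 → go right; 25 > 22 → go right. Place as right child of 22.
Insert 44: 44 > 32 → go right; 44 < 52 → go left; 44 > 40 → go right; 44 < 51 → go left; 44 > 42 → go right. Place as right child of 42.
Insert 24: 24 < 32 → go left; 24 > 21 → go right; 24 > 22 → go right; 24 < 25 → go left. Place as left child of 25.
Insert 10: 10 < 32 → go left; 10 < 21 → go left; 10 < 17 → go left. Place as left child of 17.
Insert 46: 46 > 32 → go right; 46 < 52 → go left; 46 > 40 → go right; 46 < 51 → go left; 46 > 42 → go right; 46 > 44 → go right. Place as right child of 44.

The deepest node is 46 at depth 6.

6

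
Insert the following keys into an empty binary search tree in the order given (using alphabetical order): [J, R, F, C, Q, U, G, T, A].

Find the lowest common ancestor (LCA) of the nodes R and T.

R

Insert J: tree is empty, so J becomes the root.
Insert R: R > J → go right. Place as right child of J.
Insert F: F < J → go left. Place as left child of J.
Insert C: C < J → go left; C < F → go left. Place as left child of F.
Insert Q: Q > J → go right; Q < R → go left. Place as left child of R.
Insert U: U > J → go right; U > R → go right. Place as right child of R.
Insert G: G < J → go left; G > F → go right. Place as right child of F.
Insert T: T > J → go right; T > R → go right; T < U → go left. Place as left child of U.
Insert A: A < J → go left; A < F → go left; A < C → go left. Place as left child of C.

Path to R: J → R
Path to T: J → R → U → T
R lies on both paths and is an ancestor of the other node.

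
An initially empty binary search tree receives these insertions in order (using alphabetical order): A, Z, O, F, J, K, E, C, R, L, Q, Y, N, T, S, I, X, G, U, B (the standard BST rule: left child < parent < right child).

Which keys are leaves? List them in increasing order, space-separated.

A: root
Z: right child of A (depth 1)
O: left child of Z (depth 2)
F: left child of O (depth 3)
J: right child of F (depth 4)
K: right child of J (depth 5)
E: left child of F (depth 4)
C: left child of E (depth 5)
R: right child of O (depth 3)
L: right child of K (depth 6)
Q: left child of R (depth 4)
Y: right child of R (depth 4)
N: right child of L (depth 7)
T: left child of Y (depth 5)
S: left child of T (depth 6)
I: left child of J (depth 5)
X: right child of T (depth 6)
G: left child of I (depth 6)
U: left child of X (depth 7)
B: left child of C (depth 6)

B G N Q S U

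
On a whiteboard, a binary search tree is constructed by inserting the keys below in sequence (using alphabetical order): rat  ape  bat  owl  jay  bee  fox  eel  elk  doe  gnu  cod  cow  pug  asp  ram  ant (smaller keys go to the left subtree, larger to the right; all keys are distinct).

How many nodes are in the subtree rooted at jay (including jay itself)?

9

Resulting structure (node: left, right):
  rat: L=ape, R=–
  ape: L=ant, R=bat
  bat: L=asp, R=owl
  owl: L=jay, R=pug
  jay: L=bee, R=–
  bee: L=–, R=fox
  fox: L=eel, R=gnu
  eel: L=doe, R=elk
  elk: L=–, R=–
  doe: L=cod, R=–
  gnu: L=–, R=–
  cod: L=–, R=cow
  cow: L=–, R=–
  pug: L=–, R=ram
  asp: L=–, R=–
  ram: L=–, R=–
  ant: L=–, R=–

Subtree rooted at jay contains: jay, bee, fox, eel, doe, cod, cow, elk, gnu — 9 nodes.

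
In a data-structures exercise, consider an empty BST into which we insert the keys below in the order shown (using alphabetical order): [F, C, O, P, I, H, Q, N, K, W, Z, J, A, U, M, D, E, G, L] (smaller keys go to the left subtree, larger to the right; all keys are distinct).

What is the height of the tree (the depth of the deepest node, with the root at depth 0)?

6

Insert F: tree is empty, so F becomes the root.
Insert C: C < F → go left. Place as left child of F.
Insert O: O > F → go right. Place as right child of F.
Insert P: P > F → go right; P > O → go right. Place as right child of O.
Insert I: I > F → go right; I < O → go left. Place as left child of O.
Insert H: H > F → go right; H < O → go left; H < I → go left. Place as left child of I.
Insert Q: Q > F → go right; Q > O → go right; Q > P → go right. Place as right child of P.
Insert N: N > F → go right; N < O → go left; N > I → go right. Place as right child of I.
Insert K: K > F → go right; K < O → go left; K > I → go right; K < N → go left. Place as left child of N.
Insert W: W > F → go right; W > O → go right; W > P → go right; W > Q → go right. Place as right child of Q.
Insert Z: Z > F → go right; Z > O → go right; Z > P → go right; Z > Q → go right; Z > W → go right. Place as right child of W.
Insert J: J > F → go right; J < O → go left; J > I → go right; J < N → go left; J < K → go left. Place as left child of K.
Insert A: A < F → go left; A < C → go left. Place as left child of C.
Insert U: U > F → go right; U > O → go right; U > P → go right; U > Q → go right; U < W → go left. Place as left child of W.
Insert M: M > F → go right; M < O → go left; M > I → go right; M < N → go left; M > K → go right. Place as right child of K.
Insert D: D < F → go left; D > C → go right. Place as right child of C.
Insert E: E < F → go left; E > C → go right; E > D → go right. Place as right child of D.
Insert G: G > F → go right; G < O → go left; G < I → go left; G < H → go left. Place as left child of H.
Insert L: L > F → go right; L < O → go left; L > I → go right; L < N → go left; L > K → go right; L < M → go left. Place as left child of M.

The deepest node is L at depth 6.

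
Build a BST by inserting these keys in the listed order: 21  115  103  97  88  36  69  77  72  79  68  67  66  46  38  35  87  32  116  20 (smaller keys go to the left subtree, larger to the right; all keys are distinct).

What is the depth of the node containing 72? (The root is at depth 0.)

Insert 21: tree is empty, so 21 becomes the root.
Insert 115: 115 > 21 → go right. Place as right child of 21.
Insert 103: 103 > 21 → go right; 103 < 115 → go left. Place as left child of 115.
Insert 97: 97 > 21 → go right; 97 < 115 → go left; 97 < 103 → go left. Place as left child of 103.
Insert 88: 88 > 21 → go right; 88 < 115 → go left; 88 < 103 → go left; 88 < 97 → go left. Place as left child of 97.
Insert 36: 36 > 21 → go right; 36 < 115 → go left; 36 < 103 → go left; 36 < 97 → go left; 36 < 88 → go left. Place as left child of 88.
Insert 69: 69 > 21 → go right; 69 < 115 → go left; 69 < 103 → go left; 69 < 97 → go left; 69 < 88 → go left; 69 > 36 → go right. Place as right child of 36.
Insert 77: 77 > 21 → go right; 77 < 115 → go left; 77 < 103 → go left; 77 < 97 → go left; 77 < 88 → go left; 77 > 36 → go right; 77 > 69 → go right. Place as right child of 69.
Insert 72: 72 > 21 → go right; 72 < 115 → go left; 72 < 103 → go left; 72 < 97 → go left; 72 < 88 → go left; 72 > 36 → go right; 72 > 69 → go right; 72 < 77 → go left. Place as left child of 77.
Insert 79: 79 > 21 → go right; 79 < 115 → go left; 79 < 103 → go left; 79 < 97 → go left; 79 < 88 → go left; 79 > 36 → go right; 79 > 69 → go right; 79 > 77 → go right. Place as right child of 77.
Insert 68: 68 > 21 → go right; 68 < 115 → go left; 68 < 103 → go left; 68 < 97 → go left; 68 < 88 → go left; 68 > 36 → go right; 68 < 69 → go left. Place as left child of 69.
Insert 67: 67 > 21 → go right; 67 < 115 → go left; 67 < 103 → go left; 67 < 97 → go left; 67 < 88 → go left; 67 > 36 → go right; 67 < 69 → go left; 67 < 68 → go left. Place as left child of 68.
Insert 66: 66 > 21 → go right; 66 < 115 → go left; 66 < 103 → go left; 66 < 97 → go left; 66 < 88 → go left; 66 > 36 → go right; 66 < 69 → go left; 66 < 68 → go left; 66 < 67 → go left. Place as left child of 67.
Insert 46: 46 > 21 → go right; 46 < 115 → go left; 46 < 103 → go left; 46 < 97 → go left; 46 < 88 → go left; 46 > 36 → go right; 46 < 69 → go left; 46 < 68 → go left; 46 < 67 → go left; 46 < 66 → go left. Place as left child of 66.
Insert 38: 38 > 21 → go right; 38 < 115 → go left; 38 < 103 → go left; 38 < 97 → go left; 38 < 88 → go left; 38 > 36 → go right; 38 < 69 → go left; 38 < 68 → go left; 38 < 67 → go left; 38 < 66 → go left; 38 < 46 → go left. Place as left child of 46.
Insert 35: 35 > 21 → go right; 35 < 115 → go left; 35 < 103 → go left; 35 < 97 → go left; 35 < 88 → go left; 35 < 36 → go left. Place as left child of 36.
Insert 87: 87 > 21 → go right; 87 < 115 → go left; 87 < 103 → go left; 87 < 97 → go left; 87 < 88 → go left; 87 > 36 → go right; 87 > 69 → go right; 87 > 77 → go right; 87 > 79 → go right. Place as right child of 79.
Insert 32: 32 > 21 → go right; 32 < 115 → go left; 32 < 103 → go left; 32 < 97 → go left; 32 < 88 → go left; 32 < 36 → go left; 32 < 35 → go left. Place as left child of 35.
Insert 116: 116 > 21 → go right; 116 > 115 → go right. Place as right child of 115.
Insert 20: 20 < 21 → go left. Place as left child of 21.

Path to 72: 21 → 115 → 103 → 97 → 88 → 36 → 69 → 77 → 72, which is 8 edges.

8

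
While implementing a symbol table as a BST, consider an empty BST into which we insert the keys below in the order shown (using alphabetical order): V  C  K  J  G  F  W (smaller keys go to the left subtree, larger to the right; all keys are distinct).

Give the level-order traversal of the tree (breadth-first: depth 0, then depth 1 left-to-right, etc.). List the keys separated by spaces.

Insert V: tree is empty, so V becomes the root.
Insert C: C < V → go left. Place as left child of V.
Insert K: K < V → go left; K > C → go right. Place as right child of C.
Insert J: J < V → go left; J > C → go right; J < K → go left. Place as left child of K.
Insert G: G < V → go left; G > C → go right; G < K → go left; G < J → go left. Place as left child of J.
Insert F: F < V → go left; F > C → go right; F < K → go left; F < J → go left; F < G → go left. Place as left child of G.
Insert W: W > V → go right. Place as right child of V.

V C W K J G F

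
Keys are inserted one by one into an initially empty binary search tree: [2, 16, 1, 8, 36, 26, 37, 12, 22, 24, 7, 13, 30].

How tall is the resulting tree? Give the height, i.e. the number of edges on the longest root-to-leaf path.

2: root
16: right child of 2 (depth 1)
1: left child of 2 (depth 1)
8: left child of 16 (depth 2)
36: right child of 16 (depth 2)
26: left child of 36 (depth 3)
37: right child of 36 (depth 3)
12: right child of 8 (depth 3)
22: left child of 26 (depth 4)
24: right child of 22 (depth 5)
7: left child of 8 (depth 3)
13: right child of 12 (depth 4)
30: right child of 26 (depth 4)

The deepest node is 24 at depth 5.

5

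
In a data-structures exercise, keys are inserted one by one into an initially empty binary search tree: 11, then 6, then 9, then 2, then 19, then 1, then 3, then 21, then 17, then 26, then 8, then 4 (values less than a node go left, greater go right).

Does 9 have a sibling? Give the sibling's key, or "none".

Insert 11: tree is empty, so 11 becomes the root.
Insert 6: 6 < 11 → go left. Place as left child of 11.
Insert 9: 9 < 11 → go left; 9 > 6 → go right. Place as right child of 6.
Insert 2: 2 < 11 → go left; 2 < 6 → go left. Place as left child of 6.
Insert 19: 19 > 11 → go right. Place as right child of 11.
Insert 1: 1 < 11 → go left; 1 < 6 → go left; 1 < 2 → go left. Place as left child of 2.
Insert 3: 3 < 11 → go left; 3 < 6 → go left; 3 > 2 → go right. Place as right child of 2.
Insert 21: 21 > 11 → go right; 21 > 19 → go right. Place as right child of 19.
Insert 17: 17 > 11 → go right; 17 < 19 → go left. Place as left child of 19.
Insert 26: 26 > 11 → go right; 26 > 19 → go right; 26 > 21 → go right. Place as right child of 21.
Insert 8: 8 < 11 → go left; 8 > 6 → go right; 8 < 9 → go left. Place as left child of 9.
Insert 4: 4 < 11 → go left; 4 < 6 → go left; 4 > 2 → go right; 4 > 3 → go right. Place as right child of 3.

9's parent is 6; the other child of 6 is 2.

2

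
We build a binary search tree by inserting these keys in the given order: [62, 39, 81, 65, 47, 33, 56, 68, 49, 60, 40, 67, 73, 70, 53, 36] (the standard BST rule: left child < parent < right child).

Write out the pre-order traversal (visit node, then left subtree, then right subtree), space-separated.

62: root
39: left child of 62 (depth 1)
81: right child of 62 (depth 1)
65: left child of 81 (depth 2)
47: right child of 39 (depth 2)
33: left child of 39 (depth 2)
56: right child of 47 (depth 3)
68: right child of 65 (depth 3)
49: left child of 56 (depth 4)
60: right child of 56 (depth 4)
40: left child of 47 (depth 3)
67: left child of 68 (depth 4)
73: right child of 68 (depth 4)
70: left child of 73 (depth 5)
53: right child of 49 (depth 5)
36: right child of 33 (depth 3)

62 39 33 36 47 40 56 49 53 60 81 65 68 67 73 70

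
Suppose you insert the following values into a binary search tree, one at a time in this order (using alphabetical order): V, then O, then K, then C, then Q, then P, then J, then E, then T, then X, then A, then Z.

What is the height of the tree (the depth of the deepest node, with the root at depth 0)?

V: root
O: left child of V (depth 1)
K: left child of O (depth 2)
C: left child of K (depth 3)
Q: right child of O (depth 2)
P: left child of Q (depth 3)
J: right child of C (depth 4)
E: left child of J (depth 5)
T: right child of Q (depth 3)
X: right child of V (depth 1)
A: left child of C (depth 4)
Z: right child of X (depth 2)

The deepest node is E at depth 5.

5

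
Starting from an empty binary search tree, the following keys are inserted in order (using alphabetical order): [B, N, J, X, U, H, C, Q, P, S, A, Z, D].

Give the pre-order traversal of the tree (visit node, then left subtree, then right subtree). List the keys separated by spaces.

B A N J H C D X U Q P S Z

Insert B: tree is empty, so B becomes the root.
Insert N: N > B → go right. Place as right child of B.
Insert J: J > B → go right; J < N → go left. Place as left child of N.
Insert X: X > B → go right; X > N → go right. Place as right child of N.
Insert U: U > B → go right; U > N → go right; U < X → go left. Place as left child of X.
Insert H: H > B → go right; H < N → go left; H < J → go left. Place as left child of J.
Insert C: C > B → go right; C < N → go left; C < J → go left; C < H → go left. Place as left child of H.
Insert Q: Q > B → go right; Q > N → go right; Q < X → go left; Q < U → go left. Place as left child of U.
Insert P: P > B → go right; P > N → go right; P < X → go left; P < U → go left; P < Q → go left. Place as left child of Q.
Insert S: S > B → go right; S > N → go right; S < X → go left; S < U → go left; S > Q → go right. Place as right child of Q.
Insert A: A < B → go left. Place as left child of B.
Insert Z: Z > B → go right; Z > N → go right; Z > X → go right. Place as right child of X.
Insert D: D > B → go right; D < N → go left; D < J → go left; D < H → go left; D > C → go right. Place as right child of C.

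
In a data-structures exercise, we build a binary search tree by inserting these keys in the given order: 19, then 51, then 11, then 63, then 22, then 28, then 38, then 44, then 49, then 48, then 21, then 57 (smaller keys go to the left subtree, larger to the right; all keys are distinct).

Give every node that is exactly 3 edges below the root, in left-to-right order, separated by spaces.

21 28 57

19: root
51: right child of 19 (depth 1)
11: left child of 19 (depth 1)
63: right child of 51 (depth 2)
22: left child of 51 (depth 2)
28: right child of 22 (depth 3)
38: right child of 28 (depth 4)
44: right child of 38 (depth 5)
49: right child of 44 (depth 6)
48: left child of 49 (depth 7)
21: left child of 22 (depth 3)
57: left child of 63 (depth 3)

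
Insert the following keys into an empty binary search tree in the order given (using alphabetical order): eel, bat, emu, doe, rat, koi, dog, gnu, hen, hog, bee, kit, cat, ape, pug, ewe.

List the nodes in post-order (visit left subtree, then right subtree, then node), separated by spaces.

Resulting structure (node: left, right):
  eel: L=bat, R=emu
  bat: L=ape, R=doe
  emu: L=–, R=rat
  doe: L=bee, R=dog
  rat: L=koi, R=–
  koi: L=gnu, R=pug
  dog: L=–, R=–
  gnu: L=ewe, R=hen
  hen: L=–, R=hog
  hog: L=–, R=kit
  bee: L=–, R=cat
  kit: L=–, R=–
  cat: L=–, R=–
  ape: L=–, R=–
  pug: L=–, R=–
  ewe: L=–, R=–

ape cat bee dog doe bat ewe kit hog hen gnu pug koi rat emu eel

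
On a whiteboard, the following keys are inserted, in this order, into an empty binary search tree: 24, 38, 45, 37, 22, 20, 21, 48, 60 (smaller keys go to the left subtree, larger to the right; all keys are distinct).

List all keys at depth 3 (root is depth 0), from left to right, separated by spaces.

21 48

24: root
38: right child of 24 (depth 1)
45: right child of 38 (depth 2)
37: left child of 38 (depth 2)
22: left child of 24 (depth 1)
20: left child of 22 (depth 2)
21: right child of 20 (depth 3)
48: right child of 45 (depth 3)
60: right child of 48 (depth 4)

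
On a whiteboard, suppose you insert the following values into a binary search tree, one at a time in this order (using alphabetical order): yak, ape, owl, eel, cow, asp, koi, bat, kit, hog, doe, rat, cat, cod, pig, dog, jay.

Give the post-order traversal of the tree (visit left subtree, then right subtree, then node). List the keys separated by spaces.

cod cat bat asp dog doe cow jay hog kit koi eel pig rat owl ape yak

Insert yak: tree is empty, so yak becomes the root.
Insert ape: ape < yak → go left. Place as left child of yak.
Insert owl: owl < yak → go left; owl > ape → go right. Place as right child of ape.
Insert eel: eel < yak → go left; eel > ape → go right; eel < owl → go left. Place as left child of owl.
Insert cow: cow < yak → go left; cow > ape → go right; cow < owl → go left; cow < eel → go left. Place as left child of eel.
Insert asp: asp < yak → go left; asp > ape → go right; asp < owl → go left; asp < eel → go left; asp < cow → go left. Place as left child of cow.
Insert koi: koi < yak → go left; koi > ape → go right; koi < owl → go left; koi > eel → go right. Place as right child of eel.
Insert bat: bat < yak → go left; bat > ape → go right; bat < owl → go left; bat < eel → go left; bat < cow → go left; bat > asp → go right. Place as right child of asp.
Insert kit: kit < yak → go left; kit > ape → go right; kit < owl → go left; kit > eel → go right; kit < koi → go left. Place as left child of koi.
Insert hog: hog < yak → go left; hog > ape → go right; hog < owl → go left; hog > eel → go right; hog < koi → go left; hog < kit → go left. Place as left child of kit.
Insert doe: doe < yak → go left; doe > ape → go right; doe < owl → go left; doe < eel → go left; doe > cow → go right. Place as right child of cow.
Insert rat: rat < yak → go left; rat > ape → go right; rat > owl → go right. Place as right child of owl.
Insert cat: cat < yak → go left; cat > ape → go right; cat < owl → go left; cat < eel → go left; cat < cow → go left; cat > asp → go right; cat > bat → go right. Place as right child of bat.
Insert cod: cod < yak → go left; cod > ape → go right; cod < owl → go left; cod < eel → go left; cod < cow → go left; cod > asp → go right; cod > bat → go right; cod > cat → go right. Place as right child of cat.
Insert pig: pig < yak → go left; pig > ape → go right; pig > owl → go right; pig < rat → go left. Place as left child of rat.
Insert dog: dog < yak → go left; dog > ape → go right; dog < owl → go left; dog < eel → go left; dog > cow → go right; dog > doe → go right. Place as right child of doe.
Insert jay: jay < yak → go left; jay > ape → go right; jay < owl → go left; jay > eel → go right; jay < koi → go left; jay < kit → go left; jay > hog → go right. Place as right child of hog.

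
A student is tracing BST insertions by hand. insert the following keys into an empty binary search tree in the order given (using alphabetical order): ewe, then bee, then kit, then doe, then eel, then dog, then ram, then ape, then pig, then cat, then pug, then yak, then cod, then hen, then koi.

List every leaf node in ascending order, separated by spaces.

Insert ewe: tree is empty, so ewe becomes the root.
Insert bee: bee < ewe → go left. Place as left child of ewe.
Insert kit: kit > ewe → go right. Place as right child of ewe.
Insert doe: doe < ewe → go left; doe > bee → go right. Place as right child of bee.
Insert eel: eel < ewe → go left; eel > bee → go right; eel > doe → go right. Place as right child of doe.
Insert dog: dog < ewe → go left; dog > bee → go right; dog > doe → go right; dog < eel → go left. Place as left child of eel.
Insert ram: ram > ewe → go right; ram > kit → go right. Place as right child of kit.
Insert ape: ape < ewe → go left; ape < bee → go left. Place as left child of bee.
Insert pig: pig > ewe → go right; pig > kit → go right; pig < ram → go left. Place as left child of ram.
Insert cat: cat < ewe → go left; cat > bee → go right; cat < doe → go left. Place as left child of doe.
Insert pug: pug > ewe → go right; pug > kit → go right; pug < ram → go left; pug > pig → go right. Place as right child of pig.
Insert yak: yak > ewe → go right; yak > kit → go right; yak > ram → go right. Place as right child of ram.
Insert cod: cod < ewe → go left; cod > bee → go right; cod < doe → go left; cod > cat → go right. Place as right child of cat.
Insert hen: hen > ewe → go right; hen < kit → go left. Place as left child of kit.
Insert koi: koi > ewe → go right; koi > kit → go right; koi < ram → go left; koi < pig → go left. Place as left child of pig.

ape cod dog hen koi pug yak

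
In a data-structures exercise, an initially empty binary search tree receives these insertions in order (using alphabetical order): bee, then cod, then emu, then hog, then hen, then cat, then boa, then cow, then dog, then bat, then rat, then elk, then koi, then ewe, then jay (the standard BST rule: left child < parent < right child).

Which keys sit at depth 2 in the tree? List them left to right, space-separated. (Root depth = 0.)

Insert bee: tree is empty, so bee becomes the root.
Insert cod: cod > bee → go right. Place as right child of bee.
Insert emu: emu > bee → go right; emu > cod → go right. Place as right child of cod.
Insert hog: hog > bee → go right; hog > cod → go right; hog > emu → go right. Place as right child of emu.
Insert hen: hen > bee → go right; hen > cod → go right; hen > emu → go right; hen < hog → go left. Place as left child of hog.
Insert cat: cat > bee → go right; cat < cod → go left. Place as left child of cod.
Insert boa: boa > bee → go right; boa < cod → go left; boa < cat → go left. Place as left child of cat.
Insert cow: cow > bee → go right; cow > cod → go right; cow < emu → go left. Place as left child of emu.
Insert dog: dog > bee → go right; dog > cod → go right; dog < emu → go left; dog > cow → go right. Place as right child of cow.
Insert bat: bat < bee → go left. Place as left child of bee.
Insert rat: rat > bee → go right; rat > cod → go right; rat > emu → go right; rat > hog → go right. Place as right child of hog.
Insert elk: elk > bee → go right; elk > cod → go right; elk < emu → go left; elk > cow → go right; elk > dog → go right. Place as right child of dog.
Insert koi: koi > bee → go right; koi > cod → go right; koi > emu → go right; koi > hog → go right; koi < rat → go left. Place as left child of rat.
Insert ewe: ewe > bee → go right; ewe > cod → go right; ewe > emu → go right; ewe < hog → go left; ewe < hen → go left. Place as left child of hen.
Insert jay: jay > bee → go right; jay > cod → go right; jay > emu → go right; jay > hog → go right; jay < rat → go left; jay < koi → go left. Place as left child of koi.

cat emu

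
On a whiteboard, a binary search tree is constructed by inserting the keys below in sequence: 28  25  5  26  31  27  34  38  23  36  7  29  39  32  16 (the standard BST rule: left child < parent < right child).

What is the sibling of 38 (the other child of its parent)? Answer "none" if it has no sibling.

28: root
25: left child of 28 (depth 1)
5: left child of 25 (depth 2)
26: right child of 25 (depth 2)
31: right child of 28 (depth 1)
27: right child of 26 (depth 3)
34: right child of 31 (depth 2)
38: right child of 34 (depth 3)
23: right child of 5 (depth 3)
36: left child of 38 (depth 4)
7: left child of 23 (depth 4)
29: left child of 31 (depth 2)
39: right child of 38 (depth 4)
32: left child of 34 (depth 3)
16: right child of 7 (depth 5)

38's parent is 34; the other child of 34 is 32.

32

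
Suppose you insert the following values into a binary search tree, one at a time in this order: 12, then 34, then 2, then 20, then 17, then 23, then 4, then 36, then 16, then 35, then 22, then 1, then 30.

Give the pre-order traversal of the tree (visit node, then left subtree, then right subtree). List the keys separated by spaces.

12 2 1 4 34 20 17 16 23 22 30 36 35

Resulting structure (node: left, right):
  12: L=2, R=34
  34: L=20, R=36
  2: L=1, R=4
  20: L=17, R=23
  17: L=16, R=–
  23: L=22, R=30
  4: L=–, R=–
  36: L=35, R=–
  16: L=–, R=–
  35: L=–, R=–
  22: L=–, R=–
  1: L=–, R=–
  30: L=–, R=–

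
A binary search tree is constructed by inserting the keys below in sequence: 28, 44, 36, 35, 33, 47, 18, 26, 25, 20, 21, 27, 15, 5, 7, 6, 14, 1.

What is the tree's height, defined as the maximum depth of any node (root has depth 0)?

5

28: root
44: right child of 28 (depth 1)
36: left child of 44 (depth 2)
35: left child of 36 (depth 3)
33: left child of 35 (depth 4)
47: right child of 44 (depth 2)
18: left child of 28 (depth 1)
26: right child of 18 (depth 2)
25: left child of 26 (depth 3)
20: left child of 25 (depth 4)
21: right child of 20 (depth 5)
27: right child of 26 (depth 3)
15: left child of 18 (depth 2)
5: left child of 15 (depth 3)
7: right child of 5 (depth 4)
6: left child of 7 (depth 5)
14: right child of 7 (depth 5)
1: left child of 5 (depth 4)

The deepest node is 21 at depth 5.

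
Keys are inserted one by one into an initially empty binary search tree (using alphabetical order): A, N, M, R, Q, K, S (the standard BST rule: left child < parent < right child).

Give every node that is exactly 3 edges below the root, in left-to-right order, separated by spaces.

Resulting structure (node: left, right):
  A: L=–, R=N
  N: L=M, R=R
  M: L=K, R=–
  R: L=Q, R=S
  Q: L=–, R=–
  K: L=–, R=–
  S: L=–, R=–

K Q S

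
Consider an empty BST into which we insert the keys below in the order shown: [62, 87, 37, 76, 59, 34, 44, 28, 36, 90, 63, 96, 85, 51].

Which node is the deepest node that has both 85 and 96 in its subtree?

Resulting structure (node: left, right):
  62: L=37, R=87
  87: L=76, R=90
  37: L=34, R=59
  76: L=63, R=85
  59: L=44, R=–
  34: L=28, R=36
  44: L=–, R=51
  28: L=–, R=–
  36: L=–, R=–
  90: L=–, R=96
  63: L=–, R=–
  96: L=–, R=–
  85: L=–, R=–
  51: L=–, R=–

Path to 85: 62 → 87 → 76 → 85
Path to 96: 62 → 87 → 90 → 96
The paths share a prefix ending at 87, then split left and right.

87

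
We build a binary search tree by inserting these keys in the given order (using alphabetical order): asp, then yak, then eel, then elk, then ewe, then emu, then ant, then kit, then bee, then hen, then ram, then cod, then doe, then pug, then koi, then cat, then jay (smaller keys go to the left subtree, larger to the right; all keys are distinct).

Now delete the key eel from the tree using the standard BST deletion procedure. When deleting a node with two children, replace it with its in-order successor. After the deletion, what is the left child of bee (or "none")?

none

Insert asp: tree is empty, so asp becomes the root.
Insert yak: yak > asp → go right. Place as right child of asp.
Insert eel: eel > asp → go right; eel < yak → go left. Place as left child of yak.
Insert elk: elk > asp → go right; elk < yak → go left; elk > eel → go right. Place as right child of eel.
Insert ewe: ewe > asp → go right; ewe < yak → go left; ewe > eel → go right; ewe > elk → go right. Place as right child of elk.
Insert emu: emu > asp → go right; emu < yak → go left; emu > eel → go right; emu > elk → go right; emu < ewe → go left. Place as left child of ewe.
Insert ant: ant < asp → go left. Place as left child of asp.
Insert kit: kit > asp → go right; kit < yak → go left; kit > eel → go right; kit > elk → go right; kit > ewe → go right. Place as right child of ewe.
Insert bee: bee > asp → go right; bee < yak → go left; bee < eel → go left. Place as left child of eel.
Insert hen: hen > asp → go right; hen < yak → go left; hen > eel → go right; hen > elk → go right; hen > ewe → go right; hen < kit → go left. Place as left child of kit.
Insert ram: ram > asp → go right; ram < yak → go left; ram > eel → go right; ram > elk → go right; ram > ewe → go right; ram > kit → go right. Place as right child of kit.
Insert cod: cod > asp → go right; cod < yak → go left; cod < eel → go left; cod > bee → go right. Place as right child of bee.
Insert doe: doe > asp → go right; doe < yak → go left; doe < eel → go left; doe > bee → go right; doe > cod → go right. Place as right child of cod.
Insert pug: pug > asp → go right; pug < yak → go left; pug > eel → go right; pug > elk → go right; pug > ewe → go right; pug > kit → go right; pug < ram → go left. Place as left child of ram.
Insert koi: koi > asp → go right; koi < yak → go left; koi > eel → go right; koi > elk → go right; koi > ewe → go right; koi > kit → go right; koi < ram → go left; koi < pug → go left. Place as left child of pug.
Insert cat: cat > asp → go right; cat < yak → go left; cat < eel → go left; cat > bee → go right; cat < cod → go left. Place as left child of cod.
Insert jay: jay > asp → go right; jay < yak → go left; jay > eel → go right; jay > elk → go right; jay > ewe → go right; jay < kit → go left; jay > hen → go right. Place as right child of hen.

Delete eel (two children — replace with in-order successor).
After deletion, bee's left child: none.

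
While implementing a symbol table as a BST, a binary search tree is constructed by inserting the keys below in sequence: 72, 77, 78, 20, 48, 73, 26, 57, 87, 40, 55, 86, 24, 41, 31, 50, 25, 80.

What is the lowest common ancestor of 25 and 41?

26

Resulting structure (node: left, right):
  72: L=20, R=77
  77: L=73, R=78
  78: L=–, R=87
  20: L=–, R=48
  48: L=26, R=57
  73: L=–, R=–
  26: L=24, R=40
  57: L=55, R=–
  87: L=86, R=–
  40: L=31, R=41
  55: L=50, R=–
  86: L=80, R=–
  24: L=–, R=25
  41: L=–, R=–
  31: L=–, R=–
  50: L=–, R=–
  25: L=–, R=–
  80: L=–, R=–

Path to 25: 72 → 20 → 48 → 26 → 24 → 25
Path to 41: 72 → 20 → 48 → 26 → 40 → 41
The paths share a prefix ending at 26, then split left and right.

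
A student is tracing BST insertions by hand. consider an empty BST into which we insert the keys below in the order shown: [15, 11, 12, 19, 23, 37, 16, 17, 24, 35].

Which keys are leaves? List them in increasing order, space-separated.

12 17 35

15: root
11: left child of 15 (depth 1)
12: right child of 11 (depth 2)
19: right child of 15 (depth 1)
23: right child of 19 (depth 2)
37: right child of 23 (depth 3)
16: left child of 19 (depth 2)
17: right child of 16 (depth 3)
24: left child of 37 (depth 4)
35: right child of 24 (depth 5)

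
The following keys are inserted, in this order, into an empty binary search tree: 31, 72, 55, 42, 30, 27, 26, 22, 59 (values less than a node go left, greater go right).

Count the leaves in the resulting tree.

3

31: root
72: right child of 31 (depth 1)
55: left child of 72 (depth 2)
42: left child of 55 (depth 3)
30: left child of 31 (depth 1)
27: left child of 30 (depth 2)
26: left child of 27 (depth 3)
22: left child of 26 (depth 4)
59: right child of 55 (depth 3)

Leaves: 22, 42, 59 — 3 in total.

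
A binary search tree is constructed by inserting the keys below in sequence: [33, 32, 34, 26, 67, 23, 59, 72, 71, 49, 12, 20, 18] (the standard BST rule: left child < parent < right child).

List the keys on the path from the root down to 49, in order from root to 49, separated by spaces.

33: root
32: left child of 33 (depth 1)
34: right child of 33 (depth 1)
26: left child of 32 (depth 2)
67: right child of 34 (depth 2)
23: left child of 26 (depth 3)
59: left child of 67 (depth 3)
72: right child of 67 (depth 3)
71: left child of 72 (depth 4)
49: left child of 59 (depth 4)
12: left child of 23 (depth 4)
20: right child of 12 (depth 5)
18: left child of 20 (depth 6)

33 34 67 59 49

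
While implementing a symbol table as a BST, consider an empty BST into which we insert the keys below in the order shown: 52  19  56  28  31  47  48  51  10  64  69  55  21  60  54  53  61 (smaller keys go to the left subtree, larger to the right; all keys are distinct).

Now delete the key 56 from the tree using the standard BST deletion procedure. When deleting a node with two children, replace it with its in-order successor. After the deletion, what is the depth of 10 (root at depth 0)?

Insert 52: tree is empty, so 52 becomes the root.
Insert 19: 19 < 52 → go left. Place as left child of 52.
Insert 56: 56 > 52 → go right. Place as right child of 52.
Insert 28: 28 < 52 → go left; 28 > 19 → go right. Place as right child of 19.
Insert 31: 31 < 52 → go left; 31 > 19 → go right; 31 > 28 → go right. Place as right child of 28.
Insert 47: 47 < 52 → go left; 47 > 19 → go right; 47 > 28 → go right; 47 > 31 → go right. Place as right child of 31.
Insert 48: 48 < 52 → go left; 48 > 19 → go right; 48 > 28 → go right; 48 > 31 → go right; 48 > 47 → go right. Place as right child of 47.
Insert 51: 51 < 52 → go left; 51 > 19 → go right; 51 > 28 → go right; 51 > 31 → go right; 51 > 47 → go right; 51 > 48 → go right. Place as right child of 48.
Insert 10: 10 < 52 → go left; 10 < 19 → go left. Place as left child of 19.
Insert 64: 64 > 52 → go right; 64 > 56 → go right. Place as right child of 56.
Insert 69: 69 > 52 → go right; 69 > 56 → go right; 69 > 64 → go right. Place as right child of 64.
Insert 55: 55 > 52 → go right; 55 < 56 → go left. Place as left child of 56.
Insert 21: 21 < 52 → go left; 21 > 19 → go right; 21 < 28 → go left. Place as left child of 28.
Insert 60: 60 > 52 → go right; 60 > 56 → go right; 60 < 64 → go left. Place as left child of 64.
Insert 54: 54 > 52 → go right; 54 < 56 → go left; 54 < 55 → go left. Place as left child of 55.
Insert 53: 53 > 52 → go right; 53 < 56 → go left; 53 < 55 → go left; 53 < 54 → go left. Place as left child of 54.
Insert 61: 61 > 52 → go right; 61 > 56 → go right; 61 < 64 → go left; 61 > 60 → go right. Place as right child of 60.

Delete 56 (two children — replace with in-order successor).
After deletion, path to 10: 52 → 19 → 10.

2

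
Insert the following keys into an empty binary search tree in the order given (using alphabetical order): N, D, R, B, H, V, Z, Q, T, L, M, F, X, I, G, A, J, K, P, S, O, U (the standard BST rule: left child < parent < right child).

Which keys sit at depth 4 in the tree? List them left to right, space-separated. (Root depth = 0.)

G I M O S U X

Insert N: tree is empty, so N becomes the root.
Insert D: D < N → go left. Place as left child of N.
Insert R: R > N → go right. Place as right child of N.
Insert B: B < N → go left; B < D → go left. Place as left child of D.
Insert H: H < N → go left; H > D → go right. Place as right child of D.
Insert V: V > N → go right; V > R → go right. Place as right child of R.
Insert Z: Z > N → go right; Z > R → go right; Z > V → go right. Place as right child of V.
Insert Q: Q > N → go right; Q < R → go left. Place as left child of R.
Insert T: T > N → go right; T > R → go right; T < V → go left. Place as left child of V.
Insert L: L < N → go left; L > D → go right; L > H → go right. Place as right child of H.
Insert M: M < N → go left; M > D → go right; M > H → go right; M > L → go right. Place as right child of L.
Insert F: F < N → go left; F > D → go right; F < H → go left. Place as left child of H.
Insert X: X > N → go right; X > R → go right; X > V → go right; X < Z → go left. Place as left child of Z.
Insert I: I < N → go left; I > D → go right; I > H → go right; I < L → go left. Place as left child of L.
Insert G: G < N → go left; G > D → go right; G < H → go left; G > F → go right. Place as right child of F.
Insert A: A < N → go left; A < D → go left; A < B → go left. Place as left child of B.
Insert J: J < N → go left; J > D → go right; J > H → go right; J < L → go left; J > I → go right. Place as right child of I.
Insert K: K < N → go left; K > D → go right; K > H → go right; K < L → go left; K > I → go right; K > J → go right. Place as right child of J.
Insert P: P > N → go right; P < R → go left; P < Q → go left. Place as left child of Q.
Insert S: S > N → go right; S > R → go right; S < V → go left; S < T → go left. Place as left child of T.
Insert O: O > N → go right; O < R → go left; O < Q → go left; O < P → go left. Place as left child of P.
Insert U: U > N → go right; U > R → go right; U < V → go left; U > T → go right. Place as right child of T.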